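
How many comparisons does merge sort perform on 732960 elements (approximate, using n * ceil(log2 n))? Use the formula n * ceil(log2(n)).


Recursion depth: ceil(log2(732960)) = 20
Each recursion level merges n = 732960 elements
Total = 732960 * 20 = 14659200


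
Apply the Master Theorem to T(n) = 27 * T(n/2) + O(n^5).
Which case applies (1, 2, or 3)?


The Master Theorem: T(n) = a*T(n/b) + O(n^c)
  a = 27, b = 2, c = 5
log_b(a) = log_2(27) ~ 4.755
Compare b^c with a: 2^5 = 32 > 27, so c > log_b(a).
Since c > log_b(a), Case 3 applies.
T(n) = O(n^5)
Master Theorem case = 3


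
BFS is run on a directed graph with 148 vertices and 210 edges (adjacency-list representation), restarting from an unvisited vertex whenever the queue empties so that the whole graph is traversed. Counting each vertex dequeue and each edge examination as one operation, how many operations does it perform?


A full BFS traversal dequeues each vertex exactly once and examines each directed edge exactly once.
V = 148 (vertex processing cost)
E = 210 (edge examination cost)
Total operations proportional to V + E = 148 + 210 = 358


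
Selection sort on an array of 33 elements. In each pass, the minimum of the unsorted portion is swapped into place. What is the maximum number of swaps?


Selection sort performs one swap per pass:
  Pass 1: find min in positions 0 to 32, swap with position 0
  Pass 2: find min in positions 1 to 32, swap with position 1
  Pass 3: find min in positions 2 to 32, swap with position 2
  Pass 4: find min in positions 3 to 32, swap with position 3
  Pass 5: find min in positions 4 to 32, swap with position 4
  ... (27 more passes)
Total passes (and swaps) = n - 1 = 33 - 1 = 32


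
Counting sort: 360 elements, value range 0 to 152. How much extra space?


n = 360 (output array)
k = 153 (count array for 153 distinct values)
Extra space = 360 + 153 = 513


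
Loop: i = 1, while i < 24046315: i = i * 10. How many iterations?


i multiplies by 10 each step:
i = 1 -> 10 -> 100 -> 1000 -> 10000 -> 100000 -> 1000000 -> 10000000 -> 100000000 (stop)
Iterations = ceil(log_10(24046315)) = 8


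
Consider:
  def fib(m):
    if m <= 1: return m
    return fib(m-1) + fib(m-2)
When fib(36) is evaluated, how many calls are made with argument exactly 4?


Let N(m) = number of times fib(m) is called while evaluating fib(36).
N(36) = 1 (the initial call).
N(35) = 1 (only fib(36) calls it).
For 1 <= m <= 34: fib(m) is called by fib(m+1) and fib(m+2), so
  N(m) = N(m+1) + N(m+2).
fib(0) is called only by fib(2), so N(0) = N(2).
Walk down from m=36:
  N(36)=1, N(35)=1, N(34)=2, N(33)=3, N(32)=5, N(31)=8, N(30)=13, N(29)=21, N(28)=34, N(27)=55, N(26)=89, N(25)=144, N(24)=233, N(23)=377, N(22)=610, N(21)=987, N(20)=1597, N(19)=2584, N(18)=4181, N(17)=6765, N(16)=10946, N(15)=17711, N(14)=28657, N(13)=46368, N(12)=75025, N(11)=121393, N(10)=196418, N(9)=317811, N(8)=514229, N(7)=832040, N(6)=1346269, N(5)=2178309, N(4)=3524578
N(4) = 3524578


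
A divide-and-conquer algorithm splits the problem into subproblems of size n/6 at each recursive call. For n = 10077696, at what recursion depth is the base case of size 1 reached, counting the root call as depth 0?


At each depth, the problem size is divided by 6:
  Depth 0: problem size = 10077696
  Depth 1: problem size = 1679616
  Depth 2: problem size = 279936
  Depth 3: problem size = 46656
  Depth 4: problem size = 7776
  Depth 5: problem size = 1296
  Depth 6: problem size = 216
  Depth 7: problem size = 36
  Depth 8: problem size = 6
  Depth 9: problem size = 1 (base case)
The base case is reached at depth log_6(10077696) = 9 (the tree has 10 levels counting depth 0, but the depth asked for is 9).
Recursion depth = 9


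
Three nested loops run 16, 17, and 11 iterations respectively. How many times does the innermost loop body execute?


Loop 1 (outermost): 16 iterations
Loop 2 (middle): 17 iterations per outer
Loop 3 (innermost): 11 iterations per middle
Total = 16 * 17 * 11 = 2992


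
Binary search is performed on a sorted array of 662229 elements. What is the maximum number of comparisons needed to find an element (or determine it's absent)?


Binary search halves the search space each comparison:
  Step 1: search space = 662229 -> 331114
  Step 2: search space = 331114 -> 165557
  Step 3: search space = 165557 -> 82778
  Step 4: search space = 82778 -> 41389
  Step 5: search space = 41389 -> 20694
  Step 6: search space = 20694 -> 10347
  Step 7: search space = 10347 -> 5173
  Step 8: search space = 5173 -> 2586
  Step 9: search space = 2586 -> 1293
  Step 10: search space = 1293 -> 646
  Step 11: search space = 646 -> 323
  Step 12: search space = 323 -> 161
  Step 13: search space = 161 -> 80
  Step 14: search space = 80 -> 40
  Step 15: search space = 40 -> 20
  Step 16: search space = 20 -> 10
  Step 17: search space = 10 -> 5
  Step 18: search space = 5 -> 2
  Step 19: search space = 2 -> 1
  Step 20: search space = 1 (final check)
Maximum comparisons = floor(log2(662229)) + 1 = 19 + 1 = 20


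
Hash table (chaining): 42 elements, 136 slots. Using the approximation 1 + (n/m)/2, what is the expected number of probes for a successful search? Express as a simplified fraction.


Computing expected probes:
alpha = 42/136
= 1 + alpha/2
= 1 + 42/(2*136)
= (2*136 + 42) / (2*136)
= 314/272 = 157/136


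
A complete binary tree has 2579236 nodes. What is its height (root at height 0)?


In a complete binary tree, level k holds nodes 2^k .. 2^(k+1)-1 (1-indexed).
Height = floor(log2(n)) = floor(log2(2579236)) = 21
Check: 2^21 = 2097152 <= 2579236 < 4194304 = 2^22


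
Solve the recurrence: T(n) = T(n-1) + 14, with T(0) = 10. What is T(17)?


Unrolling the recurrence:
T(17) = T(16) + 14
       = T(15) + 14 + 14
       = T(14) + 14*3
       ...
       = T(0) + 14*17
       = 10 + 238 = 248


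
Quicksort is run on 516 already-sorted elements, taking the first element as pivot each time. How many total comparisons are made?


Sum of comparisons per partition:
515 + 514 + ... + 1 + 0
= 516 * (516 - 1) / 2
= 516 * 515 / 2
= 132870


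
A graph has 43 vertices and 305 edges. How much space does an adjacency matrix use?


Adjacency matrix: V x V grid of entries
Space = V^2 = 43^2 = 43 * 43 = 1849


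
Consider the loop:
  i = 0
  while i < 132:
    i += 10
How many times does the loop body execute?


Starting at i = 0, each iteration adds 10.
Iterations until i >= 132:
  Iteration 1: i = 0 -> i = 10
  Iteration 2: i = 10 -> i = 20
  Iteration 3: i = 20 -> i = 30
  Iteration 4: i = 30 -> i = 40
  Iteration 5: i = 40 -> i = 50
  Iteration 6: i = 50 -> i = 60
  Iteration 7: i = 60 -> i = 70
  Iteration 8: i = 70 -> i = 80
  ... continuing ...
Total iterations = ceil(132/10) = 14


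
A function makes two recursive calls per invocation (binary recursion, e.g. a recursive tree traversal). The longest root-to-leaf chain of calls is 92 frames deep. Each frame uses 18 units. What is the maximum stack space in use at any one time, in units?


Binary recursion: the two calls run one after the other, so only one root-to-leaf chain of frames is on the stack at a time.
Maximum depth (longest chain) = 92 frames
Each frame = 18 units
Max stack space = 92 * 18 = 1656


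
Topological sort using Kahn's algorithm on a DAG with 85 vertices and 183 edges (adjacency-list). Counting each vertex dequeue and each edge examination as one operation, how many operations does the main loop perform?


Kahn's algorithm:
  1. Compute in-degrees: O(V + E)
  2. Process queue: each vertex dequeued once (O(V))
     each edge examined once (O(E))
Total = V + E = 85 + 183 = 268


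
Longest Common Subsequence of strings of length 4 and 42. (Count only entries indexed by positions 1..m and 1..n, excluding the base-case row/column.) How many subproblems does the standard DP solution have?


DP table indexed by positions in both strings.
First string: 4 positions
Second string: 42 positions
Total = 4 * 42 = 168


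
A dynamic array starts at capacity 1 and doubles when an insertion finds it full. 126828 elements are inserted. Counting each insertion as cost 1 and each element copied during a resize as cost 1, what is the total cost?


n = 126828
Insertion costs: 126828
Resizes copy 1, 2, 4, ... up to the largest power of 2 that is <= n-1 = 126827, i.e. 65536.
Copy costs = 1 + 2 + 4 + 8 + 16 + 32 + 64 + 128 + 256 + 512 + 1024 + 2048 + 4096 + 8192 + 16384 + 32768 + 65536 = 131071
Total = 126828 + 131071 = 257899


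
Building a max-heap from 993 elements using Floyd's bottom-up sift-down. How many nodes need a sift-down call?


In a heap of 993 elements (0-indexed array):
  Last element index: 992
  Parent of last element: floor((992 - 1) / 2) = 495
  Internal nodes: indices 0 to 495
  Count = floor(993/2) = 496


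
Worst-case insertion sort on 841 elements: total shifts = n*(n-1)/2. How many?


Sum of shifts = 1 + 2 + 3 + ... + 840
= 841 * 840 / 2
= 706440 / 2
= 353220


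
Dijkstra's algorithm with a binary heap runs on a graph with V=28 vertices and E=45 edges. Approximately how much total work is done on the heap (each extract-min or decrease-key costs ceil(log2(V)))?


Dijkstra with a binary heap: each vertex is extracted once, each edge may relax once.
Each heap operation costs O(log V).
V + E = 28 + 45 = 73
ceil(log2(28)) = 5 (since 2^4 = 16 < 28 <= 32 = 2^5)
Total heap work = (V+E) * ceil(log2(V)) = 73 * 5 = 365


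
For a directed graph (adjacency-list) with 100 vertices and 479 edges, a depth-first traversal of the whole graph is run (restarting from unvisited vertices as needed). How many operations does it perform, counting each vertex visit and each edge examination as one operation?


A full DFS traversal visits each vertex once and examines each edge once.
V = 100
E = 479
Sum = 100 + 479 = 579


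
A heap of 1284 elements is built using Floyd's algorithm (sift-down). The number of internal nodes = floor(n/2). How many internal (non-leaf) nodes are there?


Leaf nodes occupy roughly half the array.
Sift-down is called for each internal node, starting from the last one.
Internal nodes = floor(n/2) = floor(1284/2) = 642


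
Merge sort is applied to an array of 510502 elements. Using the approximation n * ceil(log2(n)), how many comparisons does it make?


Merge sort divides the array into halves recursively.
Number of levels = ceil(log2(510502)) = 19
At each level, approximately n = 510502 comparisons are needed for merging.
Total comparisons ~ n * ceil(log2(n)) = 510502 * 19 = 9699538


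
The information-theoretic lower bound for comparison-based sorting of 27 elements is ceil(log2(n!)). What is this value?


A binary decision tree of height h has at most 2^h leaves and needs at least n! of them, so h >= ceil(log2(n!)).
Compute 27! as a running product:
  x2 = 2, x3 = 6, x4 = 24, x5 = 120
  x6 = 720, x7 = 5040, x8 = 40320, x9 = 362880
  x10 = 3628800, x11 = 39916800, x12 = 479001600, x13 = 6227020800
  x14 = 87178291200, x15 = 1307674368000, x16 = 20922789888000, x17 = 355687428096000
  x18 = 6402373705728000, x19 = 121645100408832000, x20 = 2432902008176640000, x21 = 51090942171709440000
  x22 = 1124000727777607680000, x23 = 25852016738884976640000, x24 = 620448401733239439360000, x25 = 15511210043330985984000000
  x26 = 403291461126605635584000000, x27 = 10888869450418352160768000000
27! = 10888869450418352160768000000
Bracket between powers of 2:
  2^93 = 9903520314283042199192993792 < 10888869450418352160768000000 <= 19807040628566084398385987584 = 2^94
So ceil(log2(27!)) = 94


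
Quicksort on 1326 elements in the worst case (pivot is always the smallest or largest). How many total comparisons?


In the worst case, each partition step picks the worst pivot:
  Partition 1: 1325 comparisons (n-1 elements to compare)
  Partition 2: 1324 comparisons
  Partition 3: 1323 comparisons
  Partition 4: 1322 comparisons
  Partition 5: 1321 comparisons
  ...
  Last partition: 0 comparisons
Total = (n-1) + (n-2) + ... + 1 + 0 = n*(n-1)/2
= 1326*1325/2 = 878475


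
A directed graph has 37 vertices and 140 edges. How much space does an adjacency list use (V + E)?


Adjacency list: one list head per vertex + one entry per edge
Vertex heads: 37
Edge entries: 140
Total = 37 + 140 = 177


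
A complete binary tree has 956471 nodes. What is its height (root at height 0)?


In a complete binary tree, level k holds nodes 2^k .. 2^(k+1)-1 (1-indexed).
Height = floor(log2(n)) = floor(log2(956471)) = 19
Check: 2^19 = 524288 <= 956471 < 1048576 = 2^20


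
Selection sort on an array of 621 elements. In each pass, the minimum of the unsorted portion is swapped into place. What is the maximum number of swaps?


Selection sort performs one swap per pass:
  Pass 1: find min in positions 0 to 620, swap with position 0
  Pass 2: find min in positions 1 to 620, swap with position 1
  Pass 3: find min in positions 2 to 620, swap with position 2
  Pass 4: find min in positions 3 to 620, swap with position 3
  Pass 5: find min in positions 4 to 620, swap with position 4
  ... (615 more passes)
Total passes (and swaps) = n - 1 = 621 - 1 = 620


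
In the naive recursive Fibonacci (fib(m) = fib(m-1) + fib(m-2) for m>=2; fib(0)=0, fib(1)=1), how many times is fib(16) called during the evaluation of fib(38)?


Let N(m) = number of times fib(m) is called while evaluating fib(38).
N(38) = 1 (the initial call).
N(37) = 1 (only fib(38) calls it).
For 1 <= m <= 36: fib(m) is called by fib(m+1) and fib(m+2), so
  N(m) = N(m+1) + N(m+2).
fib(0) is called only by fib(2), so N(0) = N(2).
Walk down from m=38:
  N(38)=1, N(37)=1, N(36)=2, N(35)=3, N(34)=5, N(33)=8, N(32)=13, N(31)=21, N(30)=34, N(29)=55, N(28)=89, N(27)=144, N(26)=233, N(25)=377, N(24)=610, N(23)=987, N(22)=1597, N(21)=2584, N(20)=4181, N(19)=6765, N(18)=10946, N(17)=17711, N(16)=28657
N(16) = 28657


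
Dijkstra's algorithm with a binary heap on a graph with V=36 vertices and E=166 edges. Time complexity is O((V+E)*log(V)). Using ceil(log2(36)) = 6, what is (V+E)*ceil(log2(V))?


Dijkstra with a binary heap: each vertex is extracted once, each edge may relax once.
Each heap operation costs O(log V).
V + E = 36 + 166 = 202
ceil(log2(36)) = 6 (since 2^5 = 32 < 36 <= 64 = 2^6)
Total heap work = (V+E) * ceil(log2(V)) = 202 * 6 = 1212


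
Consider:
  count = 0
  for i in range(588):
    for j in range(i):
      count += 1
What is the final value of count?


For each i, the inner loop runs i times:
  i=0: inner runs 0 times
  i=1: inner runs 1 time
  i=2: inner runs 2 times
  i=3: inner runs 3 times
  i=4: inner runs 4 times
  i=5: inner runs 5 times
  i=6: inner runs 6 times
  i=7: inner runs 7 times
  ...
Total = 0 + 1 + 2 + ... + 587 = 588*(588-1)/2 = 172578


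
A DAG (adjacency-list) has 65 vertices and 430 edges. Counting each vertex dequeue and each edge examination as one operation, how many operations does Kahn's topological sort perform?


V = 65 (vertex processing)
E = 430 (edge processing)
V + E = 65 + 430 = 495


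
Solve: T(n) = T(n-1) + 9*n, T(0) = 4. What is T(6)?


Expanding the recurrence:
T(6) = T(5) + 9*6
       = T(4) + 9*5 + 9*6
       ...
       = T(0) + 9*(1 + 2 + ... + 6)
       = 4 + 9 * 6*7/2
       = 4 + 9 * 21
       = 4 + 189 = 193


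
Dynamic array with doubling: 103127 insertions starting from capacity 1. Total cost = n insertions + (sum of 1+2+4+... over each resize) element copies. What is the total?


n = 103127
Insertion costs: 103127
Resizes copy 1, 2, 4, ... up to the largest power of 2 that is <= n-1 = 103126, i.e. 65536.
Copy costs = 1 + 2 + 4 + 8 + 16 + 32 + 64 + 128 + 256 + 512 + 1024 + 2048 + 4096 + 8192 + 16384 + 32768 + 65536 = 131071
Total = 103127 + 131071 = 234198


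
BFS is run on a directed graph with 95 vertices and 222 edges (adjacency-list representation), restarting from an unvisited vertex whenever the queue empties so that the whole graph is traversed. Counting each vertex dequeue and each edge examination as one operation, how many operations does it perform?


A full BFS traversal dequeues each vertex exactly once and examines each directed edge exactly once.
V = 95 (vertex processing cost)
E = 222 (edge examination cost)
Total operations proportional to V + E = 95 + 222 = 317


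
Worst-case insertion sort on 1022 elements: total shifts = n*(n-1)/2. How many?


Sum of shifts = 1 + 2 + 3 + ... + 1021
= 1022 * 1021 / 2
= 1043462 / 2
= 521731


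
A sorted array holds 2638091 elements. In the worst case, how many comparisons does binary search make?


Halving sequence: 2638091 -> 1319045 -> 659522 -> 329761 -> 164880 -> 82440 -> 41220 -> 20610 -> 10305 -> 5152 -> 2576 -> 1288 -> 644 -> 322 -> 161 -> 80 -> 40 -> 20 -> 10 -> 5 -> 2 -> 1
Number of halvings = 21
Max comparisons = 21 + 1 = 22


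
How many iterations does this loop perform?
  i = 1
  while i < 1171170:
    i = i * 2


The loop variable doubles each iteration:
i = 1 -> 2 -> 4 -> 8 -> 16 -> 32 -> 64 -> 128 -> 256 -> 512 -> 1024 -> 2048 -> 4096 -> 8192 -> 16384 -> 32768 -> 65536 -> 131072 -> 262144 -> 524288 -> 1048576 -> 2097152 (stop, 2097152 >= 1171170)
Number of doublings = ceil(log2(1171170)) = 21


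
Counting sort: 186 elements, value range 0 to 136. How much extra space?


n = 186 (output array)
k = 137 (count array for 137 distinct values)
Extra space = 186 + 137 = 323


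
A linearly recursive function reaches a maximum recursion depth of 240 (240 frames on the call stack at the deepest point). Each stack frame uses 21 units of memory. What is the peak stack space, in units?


Maximum recursion depth = 240 frames
Memory per frame = 21 units
Total stack space = depth * frame_size
= 240 * 21 = 5040


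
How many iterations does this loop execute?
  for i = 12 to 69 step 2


The loop variable i takes values starting at 12 and increments by 2 each iteration.
Sequence: i = 12, 14, 16, 18, 20, 22, 24, 26, 28, ...
The upper bound 69 is inclusive, so the count is floor((last - first) / step) + 1:
floor((69 - 12) / 2) + 1 = floor(57/2) + 1 = 28 + 1 = 29


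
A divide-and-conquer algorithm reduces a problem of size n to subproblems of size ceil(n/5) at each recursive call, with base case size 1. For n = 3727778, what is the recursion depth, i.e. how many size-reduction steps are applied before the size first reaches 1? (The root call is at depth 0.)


Each step divides the size by 5 (rounding up); after k steps the size is ceil(n/5^k), which equals 1 exactly when 5^k >= n.
So the depth is the smallest k with 5^k >= 3727778, i.e. ceil(log_5(3727778)).
5^9 = 1953125 < 3727778 <= 9765625 = 5^10
Recursion depth = 10


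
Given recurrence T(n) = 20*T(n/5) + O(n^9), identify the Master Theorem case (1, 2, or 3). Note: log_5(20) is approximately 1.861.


Master Theorem parameters: a=20, b=5, c=9
log_b(a) = 1.861
Compare b^c with a: 5^9 = 1953125 > 20, so c > log_b(a).
Comparing c=9 vs log_b(a)=1.861:
9 > 1.861 => Case 3
Result: T(n) = O(n^9)
Master Theorem case = 3


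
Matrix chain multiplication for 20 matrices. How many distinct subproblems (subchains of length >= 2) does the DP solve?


Subproblems are indexed by (i, j) where i < j.
Number of such pairs = n*(n-1)/2
= 20 * 19 / 2
= 190


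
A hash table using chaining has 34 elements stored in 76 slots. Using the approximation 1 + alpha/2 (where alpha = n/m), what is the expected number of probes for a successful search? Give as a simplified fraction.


Load factor alpha = n/m = 34/76
Expected probes = 1 + alpha/2 = 1 + 34/(2*76)
= 1 + 34/152
= 152/152 + 34/152
= 186/152
Simplify: 93/76


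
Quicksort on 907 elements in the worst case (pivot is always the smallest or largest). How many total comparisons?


In the worst case, each partition step picks the worst pivot:
  Partition 1: 906 comparisons (n-1 elements to compare)
  Partition 2: 905 comparisons
  Partition 3: 904 comparisons
  Partition 4: 903 comparisons
  Partition 5: 902 comparisons
  ...
  Last partition: 0 comparisons
Total = (n-1) + (n-2) + ... + 1 + 0 = n*(n-1)/2
= 907*906/2 = 410871


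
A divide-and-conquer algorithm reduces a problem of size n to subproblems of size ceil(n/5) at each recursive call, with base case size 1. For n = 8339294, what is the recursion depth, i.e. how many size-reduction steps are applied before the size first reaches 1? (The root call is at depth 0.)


Each step divides the size by 5 (rounding up); after k steps the size is ceil(n/5^k), which equals 1 exactly when 5^k >= n.
So the depth is the smallest k with 5^k >= 8339294, i.e. ceil(log_5(8339294)).
5^9 = 1953125 < 8339294 <= 9765625 = 5^10
Recursion depth = 10


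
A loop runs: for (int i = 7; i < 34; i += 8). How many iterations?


Loop starts at i = 7, increments by 8, stops when i >= 34.
Number of iterations = ceil((34 - 7) / 8)
= ceil(27 / 8)
= 4


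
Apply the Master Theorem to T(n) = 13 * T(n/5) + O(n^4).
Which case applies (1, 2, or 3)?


The Master Theorem: T(n) = a*T(n/b) + O(n^c)
  a = 13, b = 5, c = 4
log_b(a) = log_5(13) ~ 1.594
Compare b^c with a: 5^4 = 625 > 13, so c > log_b(a).
Since c > log_b(a), Case 3 applies.
T(n) = O(n^4)
Master Theorem case = 3


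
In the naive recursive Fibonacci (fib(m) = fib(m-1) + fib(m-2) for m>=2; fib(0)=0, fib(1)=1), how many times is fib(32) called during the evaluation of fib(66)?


Let N(m) = number of times fib(m) is called while evaluating fib(66).
N(66) = 1 (the initial call).
N(65) = 1 (only fib(66) calls it).
For 1 <= m <= 64: fib(m) is called by fib(m+1) and fib(m+2), so
  N(m) = N(m+1) + N(m+2).
fib(0) is called only by fib(2), so N(0) = N(2).
Walk down from m=66:
  N(66)=1, N(65)=1, N(64)=2, N(63)=3, N(62)=5, N(61)=8, N(60)=13, N(59)=21, N(58)=34, N(57)=55, N(56)=89, N(55)=144, N(54)=233, N(53)=377, N(52)=610, N(51)=987, N(50)=1597, N(49)=2584, N(48)=4181, N(47)=6765, N(46)=10946, N(45)=17711, N(44)=28657, N(43)=46368, N(42)=75025, N(41)=121393, N(40)=196418, N(39)=317811, N(38)=514229, N(37)=832040, N(36)=1346269, N(35)=2178309, N(34)=3524578, N(33)=5702887, N(32)=9227465
N(32) = 9227465


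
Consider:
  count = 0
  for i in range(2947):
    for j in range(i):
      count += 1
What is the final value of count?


For each i, the inner loop runs i times:
  i=0: inner runs 0 times
  i=1: inner runs 1 time
  i=2: inner runs 2 times
  i=3: inner runs 3 times
  i=4: inner runs 4 times
  i=5: inner runs 5 times
  i=6: inner runs 6 times
  i=7: inner runs 7 times
  ...
Total = 0 + 1 + 2 + ... + 2946 = 2947*(2947-1)/2 = 4340931


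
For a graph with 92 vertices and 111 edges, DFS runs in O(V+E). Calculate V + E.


A full DFS traversal visits each vertex once and examines each edge once.
V = 92
E = 111
Sum = 92 + 111 = 203


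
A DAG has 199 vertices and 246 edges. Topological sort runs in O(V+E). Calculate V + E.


V = 199 (vertex processing)
E = 246 (edge processing)
V + E = 199 + 246 = 445


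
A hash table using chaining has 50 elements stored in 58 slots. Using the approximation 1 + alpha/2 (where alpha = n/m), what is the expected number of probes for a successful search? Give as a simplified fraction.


Load factor alpha = n/m = 50/58
Expected probes = 1 + alpha/2 = 1 + 50/(2*58)
= 1 + 50/116
= 116/116 + 50/116
= 166/116
Simplify: 83/58


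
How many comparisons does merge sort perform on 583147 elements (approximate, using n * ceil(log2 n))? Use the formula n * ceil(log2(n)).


Recursion depth: ceil(log2(583147)) = 20
Each recursion level merges n = 583147 elements
Total = 583147 * 20 = 11662940


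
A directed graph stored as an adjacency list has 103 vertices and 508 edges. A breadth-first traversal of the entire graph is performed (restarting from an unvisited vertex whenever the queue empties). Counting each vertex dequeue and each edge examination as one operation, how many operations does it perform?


A full BFS traversal dequeues each vertex once and examines each edge once.
Vertex visits: 103
Edge visits: 508
V + E = 103 + 508 = 611


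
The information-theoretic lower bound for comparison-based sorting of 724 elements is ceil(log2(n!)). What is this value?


A binary decision tree of height h has at most 2^h leaves and needs at least n! of them, so h >= ceil(log2(n!)).
724! is far too large to multiply out, so use Stirling's series:
  ln(n!) ~ n ln n - n + (1/2) ln(2 pi n) + 1/(12n)  (error below 1/(360 n^3), negligible here)
  ln(724) = 6.5847914
  n ln n = 724 * 6.5847914 = 4767.3890
  (1/2) ln(2 pi * 724) = (1/2) ln(4549.0262) = 4.2113
  1/(12*724) = 0.0001
  ln(724!) ~ 4767.3890 - 724 + 4.2113 + 0.0001 = 4047.6004
Convert to base 2: log2(724!) = 4047.6004 / ln 2 = 4047.6004 / 0.69314718 = 5839.4530
ceil(5839.4530) = 5840


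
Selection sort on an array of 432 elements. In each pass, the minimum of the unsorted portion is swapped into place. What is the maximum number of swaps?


Selection sort performs one swap per pass:
  Pass 1: find min in positions 0 to 431, swap with position 0
  Pass 2: find min in positions 1 to 431, swap with position 1
  Pass 3: find min in positions 2 to 431, swap with position 2
  Pass 4: find min in positions 3 to 431, swap with position 3
  Pass 5: find min in positions 4 to 431, swap with position 4
  ... (426 more passes)
Total passes (and swaps) = n - 1 = 432 - 1 = 431


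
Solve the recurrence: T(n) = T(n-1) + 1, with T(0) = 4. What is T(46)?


Unrolling the recurrence:
T(46) = T(45) + 1
       = T(44) + 1 + 1
       = T(43) + 1*3
       ...
       = T(0) + 1*46
       = 4 + 46 = 50


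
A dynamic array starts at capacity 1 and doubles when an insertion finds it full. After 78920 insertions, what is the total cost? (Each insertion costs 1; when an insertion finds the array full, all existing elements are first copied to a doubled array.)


Insertion cost: 78920 (one per element)
Resizes occur just before inserting elements 2, 3, 5, 9, ...
Elements copied at each resize: 1 + 2 + 4 + 8 + 16 + 32 + 64 + 128 + 256 + 512 + 1024 + 2048 + 4096 + 8192 + 16384 + 32768 + 65536
Sum of copies = 131071 (geometric series: 2^k - 1)
Total = 78920 + 131071 = 209991


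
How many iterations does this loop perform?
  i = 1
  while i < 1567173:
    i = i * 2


The loop variable doubles each iteration:
i = 1 -> 2 -> 4 -> 8 -> 16 -> 32 -> 64 -> 128 -> 256 -> 512 -> 1024 -> 2048 -> 4096 -> 8192 -> 16384 -> 32768 -> 65536 -> 131072 -> 262144 -> 524288 -> 1048576 -> 2097152 (stop, 2097152 >= 1567173)
Number of doublings = ceil(log2(1567173)) = 21


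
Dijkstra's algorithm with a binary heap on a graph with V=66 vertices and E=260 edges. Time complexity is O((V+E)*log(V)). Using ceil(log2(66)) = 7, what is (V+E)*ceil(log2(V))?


Dijkstra with a binary heap: each vertex is extracted once, each edge may relax once.
Each heap operation costs O(log V).
V + E = 66 + 260 = 326
ceil(log2(66)) = 7 (since 2^6 = 64 < 66 <= 128 = 2^7)
Total heap work = (V+E) * ceil(log2(V)) = 326 * 7 = 2282


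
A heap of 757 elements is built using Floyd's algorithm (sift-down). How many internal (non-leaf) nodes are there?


Leaf nodes occupy roughly half the array.
Sift-down is called for each internal node, starting from the last one.
Internal nodes = floor(n/2) = floor(757/2) = 378


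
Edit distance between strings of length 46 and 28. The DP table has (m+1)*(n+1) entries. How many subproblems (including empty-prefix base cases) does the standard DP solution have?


The table includes base cases (empty prefixes).
Rows: (m+1) = 47
Columns: (n+1) = 29
Total = 47 * 29 = 1363


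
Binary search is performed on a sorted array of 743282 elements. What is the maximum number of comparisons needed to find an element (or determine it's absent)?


Binary search halves the search space each comparison:
  Step 1: search space = 743282 -> 371641
  Step 2: search space = 371641 -> 185820
  Step 3: search space = 185820 -> 92910
  Step 4: search space = 92910 -> 46455
  Step 5: search space = 46455 -> 23227
  Step 6: search space = 23227 -> 11613
  Step 7: search space = 11613 -> 5806
  Step 8: search space = 5806 -> 2903
  Step 9: search space = 2903 -> 1451
  Step 10: search space = 1451 -> 725
  Step 11: search space = 725 -> 362
  Step 12: search space = 362 -> 181
  Step 13: search space = 181 -> 90
  Step 14: search space = 90 -> 45
  Step 15: search space = 45 -> 22
  Step 16: search space = 22 -> 11
  Step 17: search space = 11 -> 5
  Step 18: search space = 5 -> 2
  Step 19: search space = 2 -> 1
  Step 20: search space = 1 (final check)
Maximum comparisons = floor(log2(743282)) + 1 = 19 + 1 = 20


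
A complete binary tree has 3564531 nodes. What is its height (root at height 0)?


In a complete binary tree, level k holds nodes 2^k .. 2^(k+1)-1 (1-indexed).
Height = floor(log2(n)) = floor(log2(3564531)) = 21
Check: 2^21 = 2097152 <= 3564531 < 4194304 = 2^22


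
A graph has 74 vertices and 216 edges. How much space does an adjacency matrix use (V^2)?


Adjacency matrix: V x V grid of entries
Space = V^2 = 74^2 = 74 * 74 = 5476


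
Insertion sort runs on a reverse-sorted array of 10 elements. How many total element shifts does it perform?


Sum of shifts = 1 + 2 + 3 + ... + 9
= 10 * 9 / 2
= 90 / 2
= 45


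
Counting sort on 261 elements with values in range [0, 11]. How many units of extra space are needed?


Output array size: 261 (to store sorted result)
Count array size: 12 (one slot per possible value, range 0 to 11)
Total extra space = 261 + 12 = 273


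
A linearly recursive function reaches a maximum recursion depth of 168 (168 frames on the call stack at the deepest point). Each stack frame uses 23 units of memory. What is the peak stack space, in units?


Maximum recursion depth = 168 frames
Memory per frame = 23 units
Total stack space = depth * frame_size
= 168 * 23 = 3864


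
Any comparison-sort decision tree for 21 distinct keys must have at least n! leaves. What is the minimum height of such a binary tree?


A binary decision tree of height h has at most 2^h leaves and needs at least n! of them, so h >= ceil(log2(n!)).
Compute 21! as a running product:
  x2 = 2, x3 = 6, x4 = 24, x5 = 120
  x6 = 720, x7 = 5040, x8 = 40320, x9 = 362880
  x10 = 3628800, x11 = 39916800, x12 = 479001600, x13 = 6227020800
  x14 = 87178291200, x15 = 1307674368000, x16 = 20922789888000, x17 = 355687428096000
  x18 = 6402373705728000, x19 = 121645100408832000, x20 = 2432902008176640000, x21 = 51090942171709440000
21! = 51090942171709440000
Bracket between powers of 2:
  2^65 = 36893488147419103232 < 51090942171709440000 <= 73786976294838206464 = 2^66
So ceil(log2(21!)) = 66


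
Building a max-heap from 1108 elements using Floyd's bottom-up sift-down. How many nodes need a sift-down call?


In a heap of 1108 elements (0-indexed array):
  Last element index: 1107
  Parent of last element: floor((1107 - 1) / 2) = 553
  Internal nodes: indices 0 to 553
  Count = floor(1108/2) = 554


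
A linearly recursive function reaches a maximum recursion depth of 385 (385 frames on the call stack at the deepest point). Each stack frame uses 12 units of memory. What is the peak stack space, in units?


Maximum recursion depth = 385 frames
Memory per frame = 12 units
Total stack space = depth * frame_size
= 385 * 12 = 4620


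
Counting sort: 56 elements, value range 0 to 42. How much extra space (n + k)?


n = 56 (output array)
k = 43 (count array for 43 distinct values)
Extra space = 56 + 43 = 99


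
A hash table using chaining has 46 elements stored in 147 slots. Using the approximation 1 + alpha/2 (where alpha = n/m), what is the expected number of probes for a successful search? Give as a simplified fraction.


Load factor alpha = n/m = 46/147
Expected probes = 1 + alpha/2 = 1 + 46/(2*147)
= 1 + 46/294
= 294/294 + 46/294
= 340/294
Simplify: 170/147


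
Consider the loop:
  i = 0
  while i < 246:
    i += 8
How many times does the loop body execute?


Starting at i = 0, each iteration adds 8.
Iterations until i >= 246:
  Iteration 1: i = 0 -> i = 8
  Iteration 2: i = 8 -> i = 16
  Iteration 3: i = 16 -> i = 24
  Iteration 4: i = 24 -> i = 32
  Iteration 5: i = 32 -> i = 40
  Iteration 6: i = 40 -> i = 48
  Iteration 7: i = 48 -> i = 56
  Iteration 8: i = 56 -> i = 64
  ... continuing ...
Total iterations = ceil(246/8) = 31


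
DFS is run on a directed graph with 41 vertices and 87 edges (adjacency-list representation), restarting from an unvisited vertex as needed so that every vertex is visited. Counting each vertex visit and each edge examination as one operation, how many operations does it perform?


A full DFS traversal processes each vertex exactly once (push/pop on stack).
Each directed edge is examined once.
V = 41, E = 87
V + E = 128


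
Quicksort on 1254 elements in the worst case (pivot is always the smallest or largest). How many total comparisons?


In the worst case, each partition step picks the worst pivot:
  Partition 1: 1253 comparisons (n-1 elements to compare)
  Partition 2: 1252 comparisons
  Partition 3: 1251 comparisons
  Partition 4: 1250 comparisons
  Partition 5: 1249 comparisons
  ...
  Last partition: 0 comparisons
Total = (n-1) + (n-2) + ... + 1 + 0 = n*(n-1)/2
= 1254*1253/2 = 785631


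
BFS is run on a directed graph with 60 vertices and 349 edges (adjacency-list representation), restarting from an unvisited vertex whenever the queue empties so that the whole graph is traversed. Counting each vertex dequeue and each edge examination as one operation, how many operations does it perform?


A full BFS traversal dequeues each vertex exactly once and examines each directed edge exactly once.
V = 60 (vertex processing cost)
E = 349 (edge examination cost)
Total operations proportional to V + E = 60 + 349 = 409


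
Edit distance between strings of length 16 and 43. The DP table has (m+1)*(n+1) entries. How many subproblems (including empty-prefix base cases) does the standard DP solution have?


The table includes base cases (empty prefixes).
Rows: (m+1) = 17
Columns: (n+1) = 44
Total = 17 * 44 = 748


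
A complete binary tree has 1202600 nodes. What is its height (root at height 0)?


In a complete binary tree, level k holds nodes 2^k .. 2^(k+1)-1 (1-indexed).
Height = floor(log2(n)) = floor(log2(1202600)) = 20
Check: 2^20 = 1048576 <= 1202600 < 2097152 = 2^21


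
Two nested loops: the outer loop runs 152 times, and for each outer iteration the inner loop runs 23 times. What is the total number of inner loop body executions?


Outer loop: 152 iterations
Inner loop: 23 iterations per outer iteration
Total = 152 * 23 = 3496


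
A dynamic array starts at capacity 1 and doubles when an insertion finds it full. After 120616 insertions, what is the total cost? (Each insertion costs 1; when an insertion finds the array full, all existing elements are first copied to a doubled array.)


Insertion cost: 120616 (one per element)
Resizes occur just before inserting elements 2, 3, 5, 9, ...
Elements copied at each resize: 1 + 2 + 4 + 8 + 16 + 32 + 64 + 128 + 256 + 512 + 1024 + 2048 + 4096 + 8192 + 16384 + 32768 + 65536
Sum of copies = 131071 (geometric series: 2^k - 1)
Total = 120616 + 131071 = 251687


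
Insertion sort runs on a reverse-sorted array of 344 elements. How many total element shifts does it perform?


Sum of shifts = 1 + 2 + 3 + ... + 343
= 344 * 343 / 2
= 117992 / 2
= 58996


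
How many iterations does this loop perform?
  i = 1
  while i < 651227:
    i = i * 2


The loop variable doubles each iteration:
i = 1 -> 2 -> 4 -> 8 -> 16 -> 32 -> 64 -> 128 -> 256 -> 512 -> 1024 -> 2048 -> 4096 -> 8192 -> 16384 -> 32768 -> 65536 -> 131072 -> 262144 -> 524288 -> 1048576 (stop, 1048576 >= 651227)
Number of doublings = ceil(log2(651227)) = 20


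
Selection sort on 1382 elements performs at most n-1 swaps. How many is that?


Each of the 1381 passes places one element in its final position.
Pass 1: swap minimum into position 0
Pass 2: swap minimum of remaining into position 1
...
Pass 1381: last two elements, one swap
Maximum swaps = 1382 - 1 = 1381


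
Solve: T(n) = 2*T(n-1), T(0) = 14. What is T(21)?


Unrolling:
T(21) = 2*T(20) = 2^2*T(19) = ... = 2^21*T(0)
= 2^21 * 14
= 2097152 * 14 = 29360128


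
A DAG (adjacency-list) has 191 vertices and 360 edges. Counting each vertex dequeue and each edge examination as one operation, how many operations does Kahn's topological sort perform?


V = 191 (vertex processing)
E = 360 (edge processing)
V + E = 191 + 360 = 551


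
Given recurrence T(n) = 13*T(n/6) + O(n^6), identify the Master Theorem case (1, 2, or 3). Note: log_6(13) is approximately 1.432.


Master Theorem parameters: a=13, b=6, c=6
log_b(a) = 1.432
Compare b^c with a: 6^6 = 46656 > 13, so c > log_b(a).
Comparing c=6 vs log_b(a)=1.432:
6 > 1.432 => Case 3
Result: T(n) = O(n^6)
Master Theorem case = 3


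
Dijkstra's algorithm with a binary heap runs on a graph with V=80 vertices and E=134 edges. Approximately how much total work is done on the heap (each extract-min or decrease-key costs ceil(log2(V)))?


Dijkstra with a binary heap: each vertex is extracted once, each edge may relax once.
Each heap operation costs O(log V).
V + E = 80 + 134 = 214
ceil(log2(80)) = 7 (since 2^6 = 64 < 80 <= 128 = 2^7)
Total heap work = (V+E) * ceil(log2(V)) = 214 * 7 = 1498


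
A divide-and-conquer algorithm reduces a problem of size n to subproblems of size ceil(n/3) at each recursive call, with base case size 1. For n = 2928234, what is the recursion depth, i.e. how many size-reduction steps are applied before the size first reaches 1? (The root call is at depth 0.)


Each step divides the size by 3 (rounding up); after k steps the size is ceil(n/3^k), which equals 1 exactly when 3^k >= n.
So the depth is the smallest k with 3^k >= 2928234, i.e. ceil(log_3(2928234)).
3^13 = 1594323 < 2928234 <= 4782969 = 3^14
Recursion depth = 14


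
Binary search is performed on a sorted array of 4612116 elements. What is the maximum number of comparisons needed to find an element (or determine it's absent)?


Binary search halves the search space each comparison:
  Step 1: search space = 4612116 -> 2306058
  Step 2: search space = 2306058 -> 1153029
  Step 3: search space = 1153029 -> 576514
  Step 4: search space = 576514 -> 288257
  Step 5: search space = 288257 -> 144128
  Step 6: search space = 144128 -> 72064
  Step 7: search space = 72064 -> 36032
  Step 8: search space = 36032 -> 18016
  Step 9: search space = 18016 -> 9008
  Step 10: search space = 9008 -> 4504
  Step 11: search space = 4504 -> 2252
  Step 12: search space = 2252 -> 1126
  Step 13: search space = 1126 -> 563
  Step 14: search space = 563 -> 281
  Step 15: search space = 281 -> 140
  Step 16: search space = 140 -> 70
  Step 17: search space = 70 -> 35
  Step 18: search space = 35 -> 17
  Step 19: search space = 17 -> 8
  Step 20: search space = 8 -> 4
  Step 21: search space = 4 -> 2
  Step 22: search space = 2 -> 1
  Step 23: search space = 1 (final check)
Maximum comparisons = floor(log2(4612116)) + 1 = 22 + 1 = 23


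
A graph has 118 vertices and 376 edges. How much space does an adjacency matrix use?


Adjacency matrix: V x V grid of entries
Space = V^2 = 118^2 = 118 * 118 = 13924


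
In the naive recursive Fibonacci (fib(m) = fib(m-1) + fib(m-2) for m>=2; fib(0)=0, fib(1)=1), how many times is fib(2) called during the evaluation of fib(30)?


Let N(m) = number of times fib(m) is called while evaluating fib(30).
N(30) = 1 (the initial call).
N(29) = 1 (only fib(30) calls it).
For 1 <= m <= 28: fib(m) is called by fib(m+1) and fib(m+2), so
  N(m) = N(m+1) + N(m+2).
fib(0) is called only by fib(2), so N(0) = N(2).
Walk down from m=30:
  N(30)=1, N(29)=1, N(28)=2, N(27)=3, N(26)=5, N(25)=8, N(24)=13, N(23)=21, N(22)=34, N(21)=55, N(20)=89, N(19)=144, N(18)=233, N(17)=377, N(16)=610, N(15)=987, N(14)=1597, N(13)=2584, N(12)=4181, N(11)=6765, N(10)=10946, N(9)=17711, N(8)=28657, N(7)=46368, N(6)=75025, N(5)=121393, N(4)=196418, N(3)=317811, N(2)=514229
N(2) = 514229


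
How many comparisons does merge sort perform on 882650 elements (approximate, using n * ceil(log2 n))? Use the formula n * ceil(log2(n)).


Recursion depth: ceil(log2(882650)) = 20
Each recursion level merges n = 882650 elements
Total = 882650 * 20 = 17653000
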